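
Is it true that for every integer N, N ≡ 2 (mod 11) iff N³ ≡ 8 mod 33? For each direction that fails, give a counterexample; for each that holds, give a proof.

The forward direction fails; the converse holds.

(⟹) This fails: take N = 13. Then 13 ≡ 2 (mod 11), but 13³ = 2197 ≡ 19 (mod 33), not 8.

(⟸) Conversely, the residues r modulo 33 with r³ ≡ 8 (mod 33) are exactly {2}, and each is ≡ 2 (mod 11).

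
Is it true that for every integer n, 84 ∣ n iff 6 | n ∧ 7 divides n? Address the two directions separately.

(⇒) If 84 ∣ n, write n = 84q. Since 84 = 14·6, n = 6·(14q), so 6 ∣ n; and since 84 = 12·7, n = 7·(12q), so 7 ∣ n.

(⇐) This fails: take n = 42. Both 6 ∣ 42 and 7 ∣ 42, yet 42 is not a multiple of 84 (since 42 = 0·84 + 42), so 84 ∤ 42.

Only the forward direction holds.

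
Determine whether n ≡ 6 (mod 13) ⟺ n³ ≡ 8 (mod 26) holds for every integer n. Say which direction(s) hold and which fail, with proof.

(⇒) fails and (⇐) fails.

[⇒] This fails: take n = 19. Then 19 ≡ 6 (mod 13), but 19³ = 6859 ≡ 21 (mod 26), not 8.

[⇐] This fails: take n = 2. Then 2³ = 8 ≡ 8 (mod 26), yet 2 ≡ 2 (mod 13), not 6.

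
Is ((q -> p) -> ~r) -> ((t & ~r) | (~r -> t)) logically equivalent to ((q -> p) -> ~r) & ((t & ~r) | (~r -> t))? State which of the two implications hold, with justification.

(⟹) This fails. Under p = F, r = T, q = F, t = F, the left side is true but the right side is false.

(⟸) Assume the antecedent. If t is true, the consequent reduces to true regardless of the other variables. If t is false, the antecedent forces (p = F, r = T, q = T, t = F), and the consequent holds there. Either way the consequent holds.

Not equivalent: only (⇐) holds.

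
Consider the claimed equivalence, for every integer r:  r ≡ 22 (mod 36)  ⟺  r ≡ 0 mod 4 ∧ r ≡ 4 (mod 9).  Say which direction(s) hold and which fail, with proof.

Neither implication holds.

(⇒) This fails: r = 22 gives 22 ≡ 22 (mod 36) but 22 ≡ 2 (mod 4), so the conjunction on the right does not hold.

(⇐) This fails: r = 4 satisfies both congruences on the right (4 ≡ 0 mod 4 and 4 ≡ 4 mod 9) yet 4 ≡ 4 (mod 36), not 22.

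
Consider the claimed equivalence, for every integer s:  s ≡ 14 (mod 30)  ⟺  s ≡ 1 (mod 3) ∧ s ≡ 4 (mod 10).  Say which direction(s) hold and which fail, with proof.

(→) This fails: s = 14 gives 14 ≡ 14 (mod 30) but 14 ≡ 2 (mod 3), so the conjunction on the right does not hold.

(←) This fails: s = 4 satisfies both congruences on the right (4 ≡ 1 mod 3 and 4 ≡ 4 mod 10) yet 4 ≡ 4 (mod 30), not 14.

(⇒) fails and (⇐) fails.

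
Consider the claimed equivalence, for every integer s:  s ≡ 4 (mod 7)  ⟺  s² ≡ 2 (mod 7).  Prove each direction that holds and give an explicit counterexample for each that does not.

(→) Suppose s ≡ 4 (mod 7). Write s = 7j + 4. Then (7j + 4)² = 49j² + 56j + 16 = 7(7j² + 8j + 2) + 2, so s² ≡ 2 (mod 7).

(←) This fails: take s = 3. Then 3² = 9 ≡ 2 (mod 7), yet 3 ≡ 3 (mod 7), not 4.

Not equivalent: only (⇒) holds.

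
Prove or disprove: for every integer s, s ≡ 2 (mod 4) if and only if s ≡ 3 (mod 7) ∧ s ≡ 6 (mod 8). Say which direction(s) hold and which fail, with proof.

(⇒) fails; (⇐) holds.

[⇐] If s ≡ 3 (mod 7) and s ≡ 6 (mod 8), then by the Chinese remainder theorem s ≡ 38 (mod 56). Since 38 ≡ 2 (mod 4) and 4 ∣ 56, we get s ≡ 2 (mod 4).

[⇒] This fails: s = 2 gives 2 ≡ 2 (mod 4) but 2 ≡ 2 (mod 7), so the conjunction on the right does not hold.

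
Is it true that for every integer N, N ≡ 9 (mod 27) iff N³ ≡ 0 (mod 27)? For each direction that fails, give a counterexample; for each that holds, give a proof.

(⟸) This fails: take N = 0. Then 0³ = 0 ≡ 0 (mod 27), yet 0 ≡ 0 (mod 27), not 9.

(⟹) Suppose N ≡ 9 (mod 27). Write N = 27j + 9. Then (27j + 9)³ = 19683j³ + 19683j² + 6561j + 729 = 27(729j³ + 729j² + 243j + 27) + 0, so N³ ≡ 0 (mod 27).

Not equivalent: only (⇒) holds.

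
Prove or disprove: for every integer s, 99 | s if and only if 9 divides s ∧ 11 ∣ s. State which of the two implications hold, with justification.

(⟹) If 99 ∣ s, write s = 99q. Since 99 = 11·9, s = 9·(11q), so 9 ∣ s; and since 99 = 9·11, s = 11·(9q), so 11 ∣ s.

(⟸) Suppose 9 ∣ s and 11 ∣ s. Any common multiple of 9 and 11 is a multiple of their lcm; here gcd(9, 11) = 1, so lcm(9, 11) = 9·11 = 99, so 99 ∣ s.

Both directions hold.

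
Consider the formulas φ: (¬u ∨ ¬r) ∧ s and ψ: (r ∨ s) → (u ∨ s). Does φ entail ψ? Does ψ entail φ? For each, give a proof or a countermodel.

(⇒) Assume the antecedent. If s is true, (r ∨ s) → (u ∨ s) reduces to true regardless of the other variables. If s is false, the antecedent cannot hold. Either way (r ∨ s) → (u ∨ s) holds.

(⇐) This fails. Under s = F, u = F, r = F, the left side is false but the right side is true.

(⇒) holds; (⇐) fails.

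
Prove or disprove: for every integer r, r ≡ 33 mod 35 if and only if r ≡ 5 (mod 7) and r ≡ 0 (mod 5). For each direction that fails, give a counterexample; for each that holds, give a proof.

Neither direction holds.

(→) This fails: r = 33 gives 33 ≡ 33 (mod 35) but 33 ≡ 3 (mod 5), so the conjunction on the right does not hold.

(←) This fails: r = 5 satisfies both congruences on the right (5 ≡ 5 mod 7 and 5 ≡ 0 mod 5) yet 5 ≡ 5 (mod 35), not 33.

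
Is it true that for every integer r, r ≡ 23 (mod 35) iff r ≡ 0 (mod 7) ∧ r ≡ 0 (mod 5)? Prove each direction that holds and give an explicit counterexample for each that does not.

[⇒] This fails: r = 23 gives 23 ≡ 23 (mod 35) but 23 ≡ 2 (mod 7), so the conjunction on the right does not hold.

[⇐] This fails: r = 0 satisfies both congruences on the right (0 ≡ 0 mod 7 and 0 ≡ 0 mod 5) yet 0 ≡ 0 (mod 35), not 23.

Neither implication holds.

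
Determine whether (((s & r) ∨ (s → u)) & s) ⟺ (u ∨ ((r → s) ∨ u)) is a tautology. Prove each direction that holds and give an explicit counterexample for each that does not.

(⟸) This fails. Under u = F, s = F, r = F, the left side is false but the right side is true.

(⟹) Assume the antecedent. If u is true, u ∨ ((r → s) ∨ u) reduces to true regardless of the other variables. If u is false, the antecedent forces (u = F, s = T, r = T), and u ∨ ((r → s) ∨ u) holds there. Either way u ∨ ((r → s) ∨ u) holds.

Only the forward implication holds.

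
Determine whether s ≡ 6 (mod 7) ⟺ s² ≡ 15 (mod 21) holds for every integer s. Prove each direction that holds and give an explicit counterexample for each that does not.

(⟹) This fails: take s = 13. Then 13 ≡ 6 (mod 7), but 13² = 169 ≡ 1 (mod 21), not 15.

(⟸) This fails: take s = 15. Then 15² = 225 ≡ 15 (mod 21), yet 15 ≡ 1 (mod 7), not 6.

Neither implication holds.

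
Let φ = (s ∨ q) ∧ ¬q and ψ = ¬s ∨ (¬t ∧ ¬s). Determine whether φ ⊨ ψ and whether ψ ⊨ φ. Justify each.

(⇒) fails and (⇐) fails.

(→) This fails. Under t = F, s = T, q = F, the left side is true but the right side is false.

(←) This fails. Under t = F, s = F, q = F, the left side is false but the right side is true.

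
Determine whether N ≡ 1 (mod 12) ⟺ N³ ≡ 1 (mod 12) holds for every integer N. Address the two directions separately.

Both directions hold.

(⟹) Suppose N ≡ 1 (mod 12). Write N = 12j + 1. Then (12j + 1)³ = 1728j³ + 432j² + 36j + 1 = 12(144j³ + 36j² + 3j) + 1, so N³ ≡ 1 (mod 12).

(⟸) Conversely, suppose N³ ≡ 1 (mod 12). The only residue r in {0, …, 11} with r³ ≡ 1 (mod 12) is r = 1, so N ≡ 1 (mod 12).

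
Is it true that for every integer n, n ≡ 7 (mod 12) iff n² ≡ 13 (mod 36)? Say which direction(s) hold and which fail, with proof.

Neither implication holds.

(→) This fails: take n = 19. Then 19 ≡ 7 (mod 12), but 19² = 361 ≡ 1 (mod 36), not 13.

(←) This fails: take n = 11. Then 11² = 121 ≡ 13 (mod 36), yet 11 ≡ 11 (mod 12), not 7.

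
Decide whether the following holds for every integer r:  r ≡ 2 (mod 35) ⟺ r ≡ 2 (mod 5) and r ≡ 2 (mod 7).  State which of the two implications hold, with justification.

Converse. If r ≡ 2 (mod 5) and r ≡ 2 (mod 7), then by the Chinese remainder theorem r ≡ 2 (mod 35). This is exactly r ≡ 2 (mod 35).

Forward direction. Suppose r ≡ 2 (mod 35); write r = 35j + 2. Since 5 ∣ 35, reducing mod 5 gives r ≡ 2 (mod 5); since 7 ∣ 35, reducing mod 7 gives r ≡ 2 (mod 7).

Equivalent; both directions hold.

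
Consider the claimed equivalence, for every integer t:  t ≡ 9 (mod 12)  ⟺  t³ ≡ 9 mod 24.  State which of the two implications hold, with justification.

The forward direction fails; the converse holds.

(→) This fails: take t = 21. Then 21 ≡ 9 (mod 12), but 21³ = 9261 ≡ 21 (mod 24), not 9.

(←) Conversely, the residues r modulo 24 with r³ ≡ 9 (mod 24) are exactly {9}, and each is ≡ 9 (mod 12).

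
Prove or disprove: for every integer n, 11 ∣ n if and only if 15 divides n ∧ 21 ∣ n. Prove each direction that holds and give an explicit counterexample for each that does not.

(⇒) This fails: take n = 11. Certainly 11 ∣ 11, but 15 ∤ 11.

(⇐) This fails: take n = 105. Both 15 ∣ 105 and 21 ∣ 105, yet 105 is not a multiple of 11 (since 105 = 9·11 + 6), so 11 ∤ 105.

Neither direction holds.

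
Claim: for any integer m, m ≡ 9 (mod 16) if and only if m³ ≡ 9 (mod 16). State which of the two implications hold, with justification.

The biconditional holds.

(⟸) Suppose m³ ≡ 9 (mod 16). The only residue r in {0, …, 15} with r³ ≡ 9 (mod 16) is r = 9, so m ≡ 9 (mod 16).

(⟹) Suppose m ≡ 9 (mod 16). Write m = 16j + 9. Then (16j + 9)³ = 4096j³ + 6912j² + 3888j + 729 = 16(256j³ + 432j² + 243j + 45) + 9, so m³ ≡ 9 (mod 16).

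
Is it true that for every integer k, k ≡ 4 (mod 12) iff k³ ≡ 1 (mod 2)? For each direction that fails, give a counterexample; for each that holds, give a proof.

(⇒) fails and (⇐) fails.

Forward direction. This fails: take k = 4. Then 4 ≡ 4 (mod 12), but 4³ = 64 ≡ 0 (mod 2), not 1.

Converse. This fails: take k = 1. Then 1³ = 1 ≡ 1 (mod 2), yet 1 ≡ 1 (mod 12), not 4.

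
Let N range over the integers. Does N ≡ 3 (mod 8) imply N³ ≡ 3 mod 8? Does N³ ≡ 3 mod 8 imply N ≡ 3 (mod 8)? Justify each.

(⇒) Suppose N ≡ 3 (mod 8). Write N = 8j + 3. Then (8j + 3)³ = 512j³ + 576j² + 216j + 27 = 8(64j³ + 72j² + 27j + 3) + 3, so N³ ≡ 3 (mod 8).

(⇐) Conversely, suppose N³ ≡ 3 (mod 8). The only residue r in {0, …, 7} with r³ ≡ 3 (mod 8) is r = 3, so N ≡ 3 (mod 8).

Equivalent; both directions hold.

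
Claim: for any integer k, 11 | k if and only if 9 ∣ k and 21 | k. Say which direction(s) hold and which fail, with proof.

Neither direction holds.

(⇒) This fails: take k = 11. Certainly 11 ∣ 11, but 9 ∤ 11.

(⇐) This fails: take k = 63. Both 9 ∣ 63 and 21 ∣ 63, yet 63 is not a multiple of 11 (since 63 = 5·11 + 8), so 11 ∤ 63.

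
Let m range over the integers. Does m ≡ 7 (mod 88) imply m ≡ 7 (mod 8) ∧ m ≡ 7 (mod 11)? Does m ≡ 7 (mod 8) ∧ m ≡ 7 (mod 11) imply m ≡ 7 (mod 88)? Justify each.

(⟹) Suppose m ≡ 7 (mod 88); write m = 88j + 7. Since 8 ∣ 88, reducing mod 8 gives m ≡ 7 (mod 8); since 11 ∣ 88, reducing mod 11 gives m ≡ 7 (mod 11).

(⟸) Conversely, if m ≡ 7 (mod 8) and m ≡ 7 (mod 11), then by the Chinese remainder theorem m ≡ 7 (mod 88). This is exactly m ≡ 7 (mod 88).

Equivalent; both directions hold.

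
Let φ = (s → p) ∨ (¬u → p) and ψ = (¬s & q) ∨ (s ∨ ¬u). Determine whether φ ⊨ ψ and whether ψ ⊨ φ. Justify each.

Both directions fail.

(⟹) This fails. Under u = T, p = F, s = F, q = F, the left side is true but the right side is false.

(⟸) This fails. Under u = F, p = F, s = T, q = F, the left side is false but the right side is true.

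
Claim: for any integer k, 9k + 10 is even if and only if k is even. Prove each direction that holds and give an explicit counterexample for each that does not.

Both implications hold.

Forward direction. Suppose 9k + 10 is even. Since 9 is odd, 9k and k have the same parity, so 9k + 10 ≡ k + 10 (mod 2). As 10 is even, 9k + 10 is even exactly when k is even. Thus k is even.

Converse. Suppose k is even; write k = 2j. Then 9k + 10 = 9·(2j) + 10 = 2·9j + 10, which is even.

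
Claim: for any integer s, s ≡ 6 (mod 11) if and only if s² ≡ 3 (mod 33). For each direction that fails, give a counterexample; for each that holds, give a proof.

Forward direction. This fails: take s = 17. Then 17 ≡ 6 (mod 11), but 17² = 289 ≡ 25 (mod 33), not 3.

Converse. This fails: take s = 27. Then 27² = 729 ≡ 3 (mod 33), yet 27 ≡ 5 (mod 11), not 6.

(⇒) fails and (⇐) fails.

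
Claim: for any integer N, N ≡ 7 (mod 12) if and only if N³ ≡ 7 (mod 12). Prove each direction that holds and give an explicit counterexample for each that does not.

[⇒] Suppose N ≡ 7 (mod 12). Write N = 12j + 7. Then (12j + 7)³ = 1728j³ + 3024j² + 1764j + 343 = 12(144j³ + 252j² + 147j + 28) + 7, so N³ ≡ 7 (mod 12).

[⇐] For the converse, argue contrapositively. If N ≢ 7 (mod 12), then N is congruent to one of 0, 1, 2, 3, 4, 5, 6, 8, 9, 10, 11 modulo 12, and these give N³ ≡ 0, 1, 8, 3, 4, 5, 0, 8, 9, 4, 11 respectively — never 7.

The biconditional holds.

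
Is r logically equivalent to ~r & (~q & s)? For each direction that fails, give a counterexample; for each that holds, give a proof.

(⇒) fails and (⇐) fails.

Forward direction. This fails. Under s = F, q = F, r = T, the left side is true but the right side is false.

Converse. This fails. Under s = T, q = F, r = F, the left side is false but the right side is true.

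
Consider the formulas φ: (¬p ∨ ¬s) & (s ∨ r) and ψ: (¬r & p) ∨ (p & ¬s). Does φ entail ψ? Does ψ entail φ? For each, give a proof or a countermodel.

(⟹) This fails. Under r = T, p = F, s = F, the left side is true but the right side is false.

(⟸) This fails. Under r = F, p = T, s = F, the left side is false but the right side is true.

Neither direction holds.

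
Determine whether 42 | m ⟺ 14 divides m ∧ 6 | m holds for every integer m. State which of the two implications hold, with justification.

Forward direction. If 42 ∣ m, write m = 42q. Since 42 = 3·14, m = 14·(3q), so 14 ∣ m; and since 42 = 7·6, m = 6·(7q), so 6 ∣ m.

Converse. Suppose 14 ∣ m and 6 ∣ m. Any common multiple of 14 and 6 is a multiple of their lcm; here lcm(14, 6) = 14·6/gcd(14, 6) = 84/2 = 42, so 42 ∣ m.

The biconditional holds.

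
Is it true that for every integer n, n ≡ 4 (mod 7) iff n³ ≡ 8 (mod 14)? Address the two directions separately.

(⇒) This fails: take n = 11. Then 11 ≡ 4 (mod 7), but 11³ = 1331 ≡ 1 (mod 14), not 8.

(⇐) This fails: take n = 2. Then 2³ = 8 ≡ 8 (mod 14), yet 2 ≡ 2 (mod 7), not 4.

Neither implication holds.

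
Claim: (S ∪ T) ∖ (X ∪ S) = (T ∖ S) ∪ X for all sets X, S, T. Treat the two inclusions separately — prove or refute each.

(⟹) Let x ∈ (S ∪ T) ∖ (X ∪ S). Then x ∈ T and x ∉ X, S, from which x ∈ (T ∖ S) ∪ X.

(⟸) This inclusion fails. Take X = {1}, S = ∅, T = ∅; then 1 ∈ (T ∖ S) ∪ X but 1 ∉ (S ∪ T) ∖ (X ∪ S).

(⊆) holds; (⊇) fails.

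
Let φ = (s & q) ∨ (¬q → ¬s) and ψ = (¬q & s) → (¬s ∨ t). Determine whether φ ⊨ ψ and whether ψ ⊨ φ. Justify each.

Only the forward implication holds.

Forward direction. Assume the antecedent. If q is true, (¬q & s) → (¬s ∨ t) reduces to true regardless of the other variables. If q is false, the antecedent forces (q = F, s = F, t = F) or (q = F, s = F, t = T), and (¬q & s) → (¬s ∨ t) holds there. Either way (¬q & s) → (¬s ∨ t) holds.

Converse. This fails. Under q = F, s = T, t = T, the left side is false but the right side is true.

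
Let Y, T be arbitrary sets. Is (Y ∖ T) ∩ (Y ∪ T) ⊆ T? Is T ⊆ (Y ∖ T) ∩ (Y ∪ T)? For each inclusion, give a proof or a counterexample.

Neither inclusion holds.

(⟹) This inclusion fails. Take Y = {1}, T = ∅; then 1 ∈ (Y ∖ T) ∩ (Y ∪ T) but 1 ∉ T.

(⟸) This inclusion fails. Take Y = ∅, T = {1}; then 1 ∈ T but 1 ∉ (Y ∖ T) ∩ (Y ∪ T).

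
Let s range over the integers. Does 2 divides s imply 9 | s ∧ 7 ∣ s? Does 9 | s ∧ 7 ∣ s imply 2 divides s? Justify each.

Neither implication holds.

(→) This fails: take s = 2. Certainly 2 ∣ 2, but 9 ∤ 2.

(←) This fails: take s = 63. Both 9 ∣ 63 and 7 ∣ 63, yet 63 is not a multiple of 2 (since 63 = 31·2 + 1), so 2 ∤ 63.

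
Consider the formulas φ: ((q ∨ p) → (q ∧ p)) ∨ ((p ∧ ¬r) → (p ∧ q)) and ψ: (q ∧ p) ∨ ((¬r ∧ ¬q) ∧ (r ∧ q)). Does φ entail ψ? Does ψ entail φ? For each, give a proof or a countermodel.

Only the converse holds.

(⟸) Assume the antecedent. If q is true, the consequent reduces to true regardless of the other variables. If q is false, the antecedent cannot hold. Either way the consequent holds.

(⟹) This fails. Under q = F, p = F, r = F, the left side is true but the right side is false.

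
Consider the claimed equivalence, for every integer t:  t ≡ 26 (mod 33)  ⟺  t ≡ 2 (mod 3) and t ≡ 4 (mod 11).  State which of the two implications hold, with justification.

Both directions hold; the statement is true.

Forward direction. Suppose t ≡ 26 (mod 33); write t = 33j + 26. Since 3 ∣ 33, reducing mod 3 gives t ≡ 26 ≡ 2 (mod 3); since 11 ∣ 33, reducing mod 11 gives t ≡ 26 ≡ 4 (mod 11).

Converse. If t ≡ 2 (mod 3) and t ≡ 4 (mod 11), then by the Chinese remainder theorem t ≡ 26 (mod 33). This is exactly t ≡ 26 (mod 33).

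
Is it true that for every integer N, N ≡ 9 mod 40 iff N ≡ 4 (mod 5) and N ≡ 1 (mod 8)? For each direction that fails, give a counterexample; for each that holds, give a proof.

[⇐] If N ≡ 4 (mod 5) and N ≡ 1 (mod 8), then by the Chinese remainder theorem N ≡ 9 (mod 40). This is exactly N ≡ 9 (mod 40).

[⇒] Suppose N ≡ 9 (mod 40); write N = 40j + 9. Since 5 ∣ 40, reducing mod 5 gives N ≡ 9 ≡ 4 (mod 5); since 8 ∣ 40, reducing mod 8 gives N ≡ 9 ≡ 1 (mod 8).

Both directions hold; the statement is true.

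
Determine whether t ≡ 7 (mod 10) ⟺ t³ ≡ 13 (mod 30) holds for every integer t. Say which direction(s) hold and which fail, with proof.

Only the reverse direction holds.

(⟸) The residues r modulo 30 with r³ ≡ 13 (mod 30) are exactly {7}, and each is ≡ 7 (mod 10).

(⟹) This fails: take t = 17. Then 17 ≡ 7 (mod 10), but 17³ = 4913 ≡ 23 (mod 30), not 13.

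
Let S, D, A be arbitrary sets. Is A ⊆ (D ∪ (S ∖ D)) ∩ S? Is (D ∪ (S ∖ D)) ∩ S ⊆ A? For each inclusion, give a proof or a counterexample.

Neither inclusion holds.

Forward inclusion. This inclusion fails. Take S = ∅, D = ∅, A = {1}; then 1 ∈ A but 1 ∉ (D ∪ (S ∖ D)) ∩ S.

Reverse inclusion. This inclusion fails. Take S = {1}, D = ∅, A = ∅; then 1 ∈ (D ∪ (S ∖ D)) ∩ S but 1 ∉ A.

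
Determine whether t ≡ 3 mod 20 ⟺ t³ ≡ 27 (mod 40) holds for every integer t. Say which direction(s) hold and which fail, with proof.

Not equivalent: only (⇐) holds.

Forward direction. This fails: take t = 23. Then 23 ≡ 3 (mod 20), but 23³ = 12167 ≡ 7 (mod 40), not 27.

Converse. The residues r modulo 40 with r³ ≡ 27 (mod 40) are exactly {3}, and each is ≡ 3 (mod 20).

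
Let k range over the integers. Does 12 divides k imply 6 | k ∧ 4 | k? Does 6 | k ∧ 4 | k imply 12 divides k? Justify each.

The biconditional holds.

Converse. Suppose 6 ∣ k and 4 ∣ k. Any common multiple of 6 and 4 is a multiple of their lcm; here lcm(6, 4) = 6·4/gcd(6, 4) = 24/2 = 12, so 12 ∣ k.

Forward direction. If 12 ∣ k, write k = 12q. Since 12 = 2·6, k = 6·(2q), so 6 ∣ k; and since 12 = 3·4, k = 4·(3q), so 4 ∣ k.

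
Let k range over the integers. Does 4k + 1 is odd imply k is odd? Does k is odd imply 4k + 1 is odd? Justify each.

Only the converse holds.

(→) This fails: take k = 6. Then 4k + 1 = 25, which is odd, yet k = 6 is even, not odd.

(←) Suppose k is odd. Since 4 is even, 4k is even for every k, so 4k + 1 has the same parity as 1, which is odd. Hence 4k + 1 is odd.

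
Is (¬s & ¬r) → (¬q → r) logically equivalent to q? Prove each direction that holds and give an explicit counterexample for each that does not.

Only the reverse direction holds.

(⟹) This fails. Under r = T, q = F, s = F, the left side is true but the right side is false.

(⟸) Assume the antecedent. If r is true, (¬s & ¬r) → (¬q → r) reduces to true regardless of the other variables. If r is false, the antecedent forces (r = F, q = T, s = F) or (r = F, q = T, s = T), and (¬s & ¬r) → (¬q → r) holds there. Either way (¬s & ¬r) → (¬q → r) holds.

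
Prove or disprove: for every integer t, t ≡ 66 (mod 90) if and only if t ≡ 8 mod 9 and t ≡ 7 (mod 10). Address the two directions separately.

(⟹) This fails: t = 66 gives 66 ≡ 66 (mod 90) but 66 ≡ 3 (mod 9), so the conjunction on the right does not hold.

(⟸) This fails: t = 17 satisfies both congruences on the right (17 ≡ 8 mod 9 and 17 ≡ 7 mod 10) yet 17 ≡ 17 (mod 90), not 66.

(⇒) fails and (⇐) fails.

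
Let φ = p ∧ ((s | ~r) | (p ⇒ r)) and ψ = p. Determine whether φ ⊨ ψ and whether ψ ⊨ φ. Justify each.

The biconditional holds.

[⇒] Assume the antecedent. If p is true, p reduces to true regardless of the other variables. If p is false, the antecedent cannot hold. Either way p holds.

[⇐] Assume the antecedent. If p is true, p ∧ ((s | ~r) | (p ⇒ r)) reduces to true regardless of the other variables. If p is false, the antecedent cannot hold. Either way p ∧ ((s | ~r) | (p ⇒ r)) holds.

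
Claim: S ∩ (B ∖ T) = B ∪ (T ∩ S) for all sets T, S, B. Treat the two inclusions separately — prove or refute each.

Forward inclusion. Let x ∈ S ∩ (B ∖ T). Then x ∈ S ∩ B and x ∉ T, from which x ∈ B ∪ (T ∩ S).

Reverse inclusion. This inclusion fails. Take T = {1}, S = {1}, B = ∅; then 1 ∈ B ∪ (T ∩ S) but 1 ∉ S ∩ (B ∖ T).

(⊆) holds; (⊇) fails.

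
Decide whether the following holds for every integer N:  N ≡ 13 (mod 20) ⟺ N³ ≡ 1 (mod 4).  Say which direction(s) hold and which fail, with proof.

Forward direction. Suppose N ≡ 13 (mod 20). Then N³ ≡ 13³ = 2197 (mod 20), and since 4 ∣ 20, also N³ ≡ 1 (mod 4).

Converse. This fails: take N = 1. Then 1³ = 1 ≡ 1 (mod 4), yet 1 ≡ 1 (mod 20), not 13.

Only the forward implication holds.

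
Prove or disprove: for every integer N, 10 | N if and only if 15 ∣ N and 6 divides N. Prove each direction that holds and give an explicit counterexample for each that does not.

(→) This fails: take N = 10. Certainly 10 ∣ 10, but 15 ∤ 10.

(←) Suppose 15 ∣ N and 6 ∣ N. Any common multiple of 15 and 6 is a multiple of their lcm; here lcm(15, 6) = 15·6/gcd(15, 6) = 90/3 = 30, so 30 ∣ N. Since 10 ∣ 30, it follows that 10 ∣ N.

The forward direction fails; the converse holds.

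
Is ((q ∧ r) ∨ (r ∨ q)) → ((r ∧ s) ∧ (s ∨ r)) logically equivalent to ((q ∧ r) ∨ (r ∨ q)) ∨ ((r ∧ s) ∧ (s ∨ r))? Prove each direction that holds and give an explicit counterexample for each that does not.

Neither implication holds.

Forward direction. This fails. Under r = F, s = F, q = F, the left side is true but the right side is false.

Converse. This fails. Under r = T, s = F, q = F, the left side is false but the right side is true.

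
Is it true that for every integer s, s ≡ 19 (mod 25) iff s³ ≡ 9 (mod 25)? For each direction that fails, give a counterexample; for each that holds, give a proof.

Equivalent; both directions hold.

(⟸) Suppose s³ ≡ 9 (mod 25). The only residue r in {0, …, 24} with r³ ≡ 9 (mod 25) is r = 19, so s ≡ 19 (mod 25).

(⟹) Suppose s ≡ 19 (mod 25). Write s = 25j + 19. Then (25j + 19)³ = 15625j³ + 35625j² + 27075j + 6859 = 25(625j³ + 1425j² + 1083j + 274) + 9, so s³ ≡ 9 (mod 25).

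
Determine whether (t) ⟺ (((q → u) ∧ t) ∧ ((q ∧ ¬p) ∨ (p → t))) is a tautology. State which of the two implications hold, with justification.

Only the converse holds.

(⇐) Assume the antecedent. If t is true, t reduces to true regardless of the other variables. If t is false, the antecedent cannot hold. Either way t holds.

(⇒) This fails. Under t = T, u = F, p = F, q = T, the left side is true but the right side is false.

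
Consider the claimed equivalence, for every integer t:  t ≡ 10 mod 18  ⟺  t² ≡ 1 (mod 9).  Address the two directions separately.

Only the forward implication holds.

(⟹) Suppose t ≡ 10 (mod 18). Then t² ≡ 10² = 100 (mod 18), and since 9 ∣ 18, also t² ≡ 1 (mod 9).

(⟸) This fails: take t = 1. Then 1² = 1 ≡ 1 (mod 9), yet 1 ≡ 1 (mod 18), not 10.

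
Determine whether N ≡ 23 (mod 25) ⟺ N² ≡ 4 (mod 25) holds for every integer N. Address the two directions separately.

Not equivalent: only (⇒) holds.

Forward direction. Suppose N ≡ 23 (mod 25). Write N = 25j + 23. Then (25j + 23)² = 625j² + 1150j + 529 = 25(25j² + 46j + 21) + 4, so N² ≡ 4 (mod 25).

Converse. This fails: take N = 2. Then 2² = 4 ≡ 4 (mod 25), yet 2 ≡ 2 (mod 25), not 23.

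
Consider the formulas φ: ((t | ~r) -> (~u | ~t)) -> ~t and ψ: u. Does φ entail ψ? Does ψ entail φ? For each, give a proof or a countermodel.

(⟹) This fails. Under u = F, t = F, r = F, the left side is true but the right side is false.

(⟸) Assume the antecedent. If u is true, ((t | ~r) -> (~u | ~t)) -> ~t reduces to true regardless of the other variables. If u is false, the antecedent cannot hold. Either way ((t | ~r) -> (~u | ~t)) -> ~t holds.

(⇒) fails; (⇐) holds.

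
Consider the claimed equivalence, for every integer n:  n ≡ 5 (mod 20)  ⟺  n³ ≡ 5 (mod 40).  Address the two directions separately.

Only the converse holds.

(⇒) This fails: take n = 25. Then 25 ≡ 5 (mod 20), but 25³ = 15625 ≡ 25 (mod 40), not 5.

(⇐) Conversely, the residues r modulo 40 with r³ ≡ 5 (mod 40) are exactly {5}, and each is ≡ 5 (mod 20).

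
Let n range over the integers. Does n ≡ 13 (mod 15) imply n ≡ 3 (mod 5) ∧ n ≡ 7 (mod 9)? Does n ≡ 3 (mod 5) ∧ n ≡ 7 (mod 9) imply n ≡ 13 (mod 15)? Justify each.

The forward direction fails; the converse holds.

(⟹) This fails: n = 28 gives 28 ≡ 13 (mod 15) but 28 ≡ 1 (mod 9), so the conjunction on the right does not hold.

(⟸) Conversely, if n ≡ 3 (mod 5) and n ≡ 7 (mod 9), then by the Chinese remainder theorem n ≡ 43 (mod 45). Since 43 ≡ 13 (mod 15) and 15 ∣ 45, we get n ≡ 13 (mod 15).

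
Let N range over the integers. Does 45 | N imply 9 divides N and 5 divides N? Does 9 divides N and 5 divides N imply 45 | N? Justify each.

Both directions hold.

(⟸) Suppose 9 ∣ N and 5 ∣ N. Any common multiple of 9 and 5 is a multiple of their lcm; here gcd(9, 5) = 1, so lcm(9, 5) = 9·5 = 45, so 45 ∣ N.

(⟹) If 45 ∣ N, write N = 45q. Since 45 = 5·9, N = 9·(5q), so 9 ∣ N; and since 45 = 9·5, N = 5·(9q), so 5 ∣ N.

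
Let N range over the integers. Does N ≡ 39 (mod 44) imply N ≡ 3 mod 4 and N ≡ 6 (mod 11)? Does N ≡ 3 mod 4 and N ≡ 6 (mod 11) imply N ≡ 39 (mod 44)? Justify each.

Both directions hold.

Converse. If N ≡ 3 (mod 4) and N ≡ 6 (mod 11), then by the Chinese remainder theorem N ≡ 39 (mod 44). This is exactly N ≡ 39 (mod 44).

Forward direction. Suppose N ≡ 39 (mod 44); write N = 44j + 39. Since 4 ∣ 44, reducing mod 4 gives N ≡ 39 ≡ 3 (mod 4); since 11 ∣ 44, reducing mod 11 gives N ≡ 39 ≡ 6 (mod 11).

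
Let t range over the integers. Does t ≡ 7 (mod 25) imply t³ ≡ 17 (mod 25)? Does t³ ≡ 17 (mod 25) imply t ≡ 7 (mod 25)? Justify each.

Neither direction holds.

Forward direction. This fails: take t = 7. Then 7 ≡ 7 (mod 25), but 7³ = 343 ≡ 18 (mod 25), not 17.

Converse. This fails: take t = 23. Then 23³ = 12167 ≡ 17 (mod 25), yet 23 ≡ 23 (mod 25), not 7.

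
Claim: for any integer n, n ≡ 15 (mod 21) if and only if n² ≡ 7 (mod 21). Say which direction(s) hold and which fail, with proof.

Forward direction. This fails: take n = 15. Then 15 ≡ 15 (mod 21), but 15² = 225 ≡ 15 (mod 21), not 7.

Converse. This fails: take n = 7. Then 7² = 49 ≡ 7 (mod 21), yet 7 ≡ 7 (mod 21), not 15.

(⇒) fails and (⇐) fails.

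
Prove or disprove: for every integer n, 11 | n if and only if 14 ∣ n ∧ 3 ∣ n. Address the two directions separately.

Neither implication holds.

Forward direction. This fails: take n = 11. Certainly 11 ∣ 11, but 14 ∤ 11.

Converse. This fails: take n = 42. Both 14 ∣ 42 and 3 ∣ 42, yet 42 is not a multiple of 11 (since 42 = 3·11 + 9), so 11 ∤ 42.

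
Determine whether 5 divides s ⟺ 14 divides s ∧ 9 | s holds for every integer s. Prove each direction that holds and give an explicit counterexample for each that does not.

Both directions fail.

[⇒] This fails: take s = 5. Certainly 5 ∣ 5, but 14 ∤ 5.

[⇐] This fails: take s = 126. Both 14 ∣ 126 and 9 ∣ 126, yet 126 is not a multiple of 5 (since 126 = 25·5 + 1), so 5 ∤ 126.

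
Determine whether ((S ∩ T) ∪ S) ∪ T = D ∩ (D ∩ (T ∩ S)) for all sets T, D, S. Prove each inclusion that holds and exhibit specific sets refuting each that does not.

Only the reverse inclusion holds.

(⊆) This inclusion fails. Take T = {1}, D = ∅, S = ∅; then 1 ∈ ((S ∩ T) ∪ S) ∪ T but 1 ∉ D ∩ (D ∩ (T ∩ S)).

(⊇) Let x ∈ D ∩ (D ∩ (T ∩ S)). Then x ∈ T ∩ D ∩ S, from which x ∈ ((S ∩ T) ∪ S) ∪ T.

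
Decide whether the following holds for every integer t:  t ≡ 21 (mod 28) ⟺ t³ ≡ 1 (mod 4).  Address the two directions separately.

Not equivalent: only (⇒) holds.

Converse. This fails: take t = 1. Then 1³ = 1 ≡ 1 (mod 4), yet 1 ≡ 1 (mod 28), not 21.

Forward direction. Suppose t ≡ 21 (mod 28). Then t³ ≡ 21³ = 9261 (mod 28), and since 4 ∣ 28, also t³ ≡ 1 (mod 4).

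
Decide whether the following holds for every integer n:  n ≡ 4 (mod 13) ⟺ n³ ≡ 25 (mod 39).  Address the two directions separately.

(⟹) This fails: take n = 17. Then 17 ≡ 4 (mod 13), but 17³ = 4913 ≡ 38 (mod 39), not 25.

(⟸) This fails: take n = 10. Then 10³ = 1000 ≡ 25 (mod 39), yet 10 ≡ 10 (mod 13), not 4.

Neither direction holds.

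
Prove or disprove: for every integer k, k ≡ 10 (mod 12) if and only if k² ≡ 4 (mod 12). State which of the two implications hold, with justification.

(⇐) This fails: take k = 2. Then 2² = 4 ≡ 4 (mod 12), yet 2 ≡ 2 (mod 12), not 10.

(⇒) Suppose k ≡ 10 (mod 12). Write k = 12j + 10. Then (12j + 10)² = 144j² + 240j + 100 = 12(12j² + 20j + 8) + 4, so k² ≡ 4 (mod 12).

(⇒) holds; (⇐) fails.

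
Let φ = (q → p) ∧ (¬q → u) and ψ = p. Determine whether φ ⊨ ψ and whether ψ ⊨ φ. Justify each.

Both directions fail.

(⟹) This fails. Under u = T, q = F, p = F, the left side is true but the right side is false.

(⟸) This fails. Under u = F, q = F, p = T, the left side is false but the right side is true.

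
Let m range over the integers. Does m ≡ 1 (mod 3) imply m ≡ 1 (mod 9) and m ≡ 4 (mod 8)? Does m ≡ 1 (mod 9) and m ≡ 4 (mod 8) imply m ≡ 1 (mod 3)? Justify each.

(⟹) This fails: m = 1 gives 1 ≡ 1 (mod 3) but 1 ≡ 1 (mod 8), so the conjunction on the right does not hold.

(⟸) Conversely, if m ≡ 1 (mod 9) and m ≡ 4 (mod 8), then by the Chinese remainder theorem m ≡ 28 (mod 72). Since 28 ≡ 1 (mod 3) and 3 ∣ 72, we get m ≡ 1 (mod 3).

Only the converse holds.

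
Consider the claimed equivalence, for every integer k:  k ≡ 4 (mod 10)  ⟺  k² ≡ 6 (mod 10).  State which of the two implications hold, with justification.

Not equivalent: only (⇒) holds.

Forward direction. Suppose k ≡ 4 (mod 10). Write k = 10j + 4. Then (10j + 4)² = 100j² + 80j + 16 = 10(10j² + 8j + 1) + 6, so k² ≡ 6 (mod 10).

Converse. This fails: take k = 6. Then 6² = 36 ≡ 6 (mod 10), yet 6 ≡ 6 (mod 10), not 4.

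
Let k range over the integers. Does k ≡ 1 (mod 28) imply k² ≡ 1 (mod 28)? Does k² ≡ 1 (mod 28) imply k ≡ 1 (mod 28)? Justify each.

(⟹) Suppose k ≡ 1 (mod 28). Write k = 28j + 1. Then (28j + 1)² = 784j² + 56j + 1 = 28(28j² + 2j) + 1, so k² ≡ 1 (mod 28).

(⟸) This fails: take k = 13. Then 13² = 169 ≡ 1 (mod 28), yet 13 ≡ 13 (mod 28), not 1.

(⇒) holds; (⇐) fails.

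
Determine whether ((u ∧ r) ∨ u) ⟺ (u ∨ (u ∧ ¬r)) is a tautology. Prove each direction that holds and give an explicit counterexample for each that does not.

(→) Assume the antecedent. If u is true, u ∨ (u ∧ ¬r) reduces to true regardless of the other variables. If u is false, the antecedent cannot hold. Either way u ∨ (u ∧ ¬r) holds.

(←) Assume the antecedent. If u is true, (u ∧ r) ∨ u reduces to true regardless of the other variables. If u is false, the antecedent cannot hold. Either way (u ∧ r) ∨ u holds.

Equivalent; both directions hold.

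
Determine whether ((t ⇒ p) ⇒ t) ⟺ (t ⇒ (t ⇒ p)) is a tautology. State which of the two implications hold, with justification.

Forward direction. This fails. Under t = T, p = F, the left side is true but the right side is false.

Converse. This fails. Under t = F, p = F, the left side is false but the right side is true.

Neither implication holds.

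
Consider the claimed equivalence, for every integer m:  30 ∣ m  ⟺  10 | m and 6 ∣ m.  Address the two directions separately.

(→) If 30 ∣ m, write m = 30q. Since 30 = 3·10, m = 10·(3q), so 10 ∣ m; and since 30 = 5·6, m = 6·(5q), so 6 ∣ m.

(←) Suppose 10 ∣ m and 6 ∣ m. Any common multiple of 10 and 6 is a multiple of their lcm; here lcm(10, 6) = 10·6/gcd(10, 6) = 60/2 = 30, so 30 ∣ m.

Both directions hold.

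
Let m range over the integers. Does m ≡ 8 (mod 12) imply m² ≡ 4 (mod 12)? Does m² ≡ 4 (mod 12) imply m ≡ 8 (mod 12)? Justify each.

[⇒] Suppose m ≡ 8 (mod 12). Write m = 12j + 8. Then (12j + 8)² = 144j² + 192j + 64 = 12(12j² + 16j + 5) + 4, so m² ≡ 4 (mod 12).

[⇐] This fails: take m = 2. Then 2² = 4 ≡ 4 (mod 12), yet 2 ≡ 2 (mod 12), not 8.

Only the forward implication holds.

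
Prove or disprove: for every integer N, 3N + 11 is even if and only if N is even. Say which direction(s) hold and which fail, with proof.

(⇒) fails and (⇐) fails.

Forward direction. This fails: N = 5 gives 3N + 11 = 26, which is even, but 5 is odd, not even.

Converse. This also fails: N = 6 is even, but 3N + 11 = 29 is odd, not even.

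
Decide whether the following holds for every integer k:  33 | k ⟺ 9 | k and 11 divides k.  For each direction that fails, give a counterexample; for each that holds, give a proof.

(→) This fails: take k = 33. Certainly 33 ∣ 33, but 9 ∤ 33.

(←) Suppose 9 ∣ k and 11 ∣ k. Any common multiple of 9 and 11 is a multiple of their lcm; here gcd(9, 11) = 1, so lcm(9, 11) = 9·11 = 99, so 99 ∣ k. Since 33 ∣ 99, it follows that 33 ∣ k.

(⇒) fails; (⇐) holds.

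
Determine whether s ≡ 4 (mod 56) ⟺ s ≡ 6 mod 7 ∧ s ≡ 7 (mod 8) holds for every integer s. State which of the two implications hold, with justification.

Forward direction. This fails: s = 4 gives 4 ≡ 4 (mod 56) but 4 ≡ 4 (mod 7), so the conjunction on the right does not hold.

Converse. This fails: s = 55 satisfies both congruences on the right (55 ≡ 6 mod 7 and 55 ≡ 7 mod 8) yet 55 ≡ 55 (mod 56), not 4.

Neither direction holds.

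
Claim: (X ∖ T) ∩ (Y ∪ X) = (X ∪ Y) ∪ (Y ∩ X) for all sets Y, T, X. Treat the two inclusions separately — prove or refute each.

(⊆) Let x ∈ (X ∖ T) ∩ (Y ∪ X). Then either x ∈ X and x ∉ Y, T; or x ∈ Y ∩ X and x ∉ T. In each case x ∈ (X ∪ Y) ∪ (Y ∩ X), so (X ∖ T) ∩ (Y ∪ X) ⊆ (X ∪ Y) ∪ (Y ∩ X).

(⊇) This inclusion fails. Take Y = {1}, T = ∅, X = ∅; then 1 ∈ (X ∪ Y) ∪ (Y ∩ X) but 1 ∉ (X ∖ T) ∩ (Y ∪ X).

The sets are not equal: only the forward inclusion holds.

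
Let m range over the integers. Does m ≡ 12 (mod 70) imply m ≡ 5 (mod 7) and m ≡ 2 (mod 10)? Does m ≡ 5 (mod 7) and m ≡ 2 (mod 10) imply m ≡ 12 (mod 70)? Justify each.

[⇒] Suppose m ≡ 12 (mod 70); write m = 70j + 12. Since 7 ∣ 70, reducing mod 7 gives m ≡ 12 ≡ 5 (mod 7); since 10 ∣ 70, reducing mod 10 gives m ≡ 12 ≡ 2 (mod 10).

[⇐] Conversely, if m ≡ 5 (mod 7) and m ≡ 2 (mod 10), then by the Chinese remainder theorem m ≡ 12 (mod 70). This is exactly m ≡ 12 (mod 70).

Equivalent; both directions hold.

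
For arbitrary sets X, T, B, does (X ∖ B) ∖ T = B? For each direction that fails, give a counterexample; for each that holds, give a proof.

Forward inclusion. This inclusion fails. Take X = {1}, T = ∅, B = ∅; then 1 ∈ (X ∖ B) ∖ T but 1 ∉ B.

Reverse inclusion. This inclusion fails. Take X = ∅, T = ∅, B = {1}; then 1 ∈ B but 1 ∉ (X ∖ B) ∖ T.

(⊆) fails and (⊇) fails.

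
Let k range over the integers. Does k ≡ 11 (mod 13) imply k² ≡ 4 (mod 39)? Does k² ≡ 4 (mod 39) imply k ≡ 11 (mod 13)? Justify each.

(⟹) This fails: take k = 24. Then 24 ≡ 11 (mod 13), but 24² = 576 ≡ 30 (mod 39), not 4.

(⟸) This fails: take k = 2. Then 2² = 4 ≡ 4 (mod 39), yet 2 ≡ 2 (mod 13), not 11.

(⇒) fails and (⇐) fails.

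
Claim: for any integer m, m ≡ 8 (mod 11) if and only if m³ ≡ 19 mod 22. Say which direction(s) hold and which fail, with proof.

Neither direction holds.

(⇒) This fails: take m = 8. Then 8 ≡ 8 (mod 11), but 8³ = 512 ≡ 6 (mod 22), not 19.

(⇐) This fails: take m = 13. Then 13³ = 2197 ≡ 19 (mod 22), yet 13 ≡ 2 (mod 11), not 8.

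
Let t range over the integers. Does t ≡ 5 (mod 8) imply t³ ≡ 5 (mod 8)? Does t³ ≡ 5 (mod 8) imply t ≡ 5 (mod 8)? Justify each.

The biconditional holds.

(→) Suppose t ≡ 5 (mod 8). Write t = 8j + 5. Then (8j + 5)³ = 512j³ + 960j² + 600j + 125 = 8(64j³ + 120j² + 75j + 15) + 5, so t³ ≡ 5 (mod 8).

(←) For the converse, argue contrapositively. If t ≢ 5 (mod 8), then t is congruent to one of 0, 1, 2, 3, 4, 6, 7 modulo 8, and these give t³ ≡ 0, 1, 0, 3, 0, 0, 7 respectively — never 5.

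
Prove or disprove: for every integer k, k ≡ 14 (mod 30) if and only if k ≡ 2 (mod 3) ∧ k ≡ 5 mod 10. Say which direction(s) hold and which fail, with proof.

(⇒) This fails: k = 14 gives 14 ≡ 14 (mod 30) but 14 ≡ 4 (mod 10), so the conjunction on the right does not hold.

(⇐) This fails: k = 5 satisfies both congruences on the right (5 ≡ 2 mod 3 and 5 ≡ 5 mod 10) yet 5 ≡ 5 (mod 30), not 14.

Neither implication holds.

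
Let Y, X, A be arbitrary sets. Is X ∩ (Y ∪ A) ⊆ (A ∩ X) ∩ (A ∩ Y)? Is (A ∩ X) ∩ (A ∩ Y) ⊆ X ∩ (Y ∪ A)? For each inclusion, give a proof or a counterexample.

Forward inclusion. This inclusion fails. Take Y = {1}, X = {1}, A = ∅; then 1 ∈ X ∩ (Y ∪ A) but 1 ∉ (A ∩ X) ∩ (A ∩ Y).

Reverse inclusion. Let x ∈ (A ∩ X) ∩ (A ∩ Y). Then x ∈ Y ∩ X ∩ A, from which x ∈ X ∩ (Y ∪ A).

Only the reverse inclusion holds.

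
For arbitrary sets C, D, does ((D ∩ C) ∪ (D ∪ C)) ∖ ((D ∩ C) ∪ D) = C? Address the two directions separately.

The sets are not equal: only the forward inclusion holds.

(⊇) This inclusion fails. Take C = {1}, D = {1}; then 1 ∈ C but 1 ∉ ((D ∩ C) ∪ (D ∪ C)) ∖ ((D ∩ C) ∪ D).

(⊆) Let x ∈ ((D ∩ C) ∪ (D ∪ C)) ∖ ((D ∩ C) ∪ D). Then x ∈ C and x ∉ D, from which x ∈ C.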